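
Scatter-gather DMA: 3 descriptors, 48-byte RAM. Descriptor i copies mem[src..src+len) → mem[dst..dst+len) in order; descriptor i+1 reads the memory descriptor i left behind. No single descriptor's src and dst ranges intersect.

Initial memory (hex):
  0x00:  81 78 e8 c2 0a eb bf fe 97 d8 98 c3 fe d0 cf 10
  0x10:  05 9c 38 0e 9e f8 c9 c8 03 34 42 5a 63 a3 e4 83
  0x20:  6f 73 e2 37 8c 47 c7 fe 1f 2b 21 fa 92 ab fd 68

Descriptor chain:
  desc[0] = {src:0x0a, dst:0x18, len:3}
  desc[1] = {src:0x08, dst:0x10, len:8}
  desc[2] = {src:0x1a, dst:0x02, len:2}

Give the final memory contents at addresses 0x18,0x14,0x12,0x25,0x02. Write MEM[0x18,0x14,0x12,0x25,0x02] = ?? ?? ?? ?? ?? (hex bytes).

MEM[0x18,0x14,0x12,0x25,0x02] = 98 fe 98 47 fe

D0: mem[0x18..0x1a] <- [98 c3 fe]
D1: mem[0x10..0x17] <- [97 d8 98 c3 fe d0 cf 10]
D2: mem[0x02..0x03] <- [fe 5a]
query mem[0x18]=0x98, mem[0x14]=0xfe, mem[0x12]=0x98, mem[0x25]=0x47, mem[0x02]=0xfe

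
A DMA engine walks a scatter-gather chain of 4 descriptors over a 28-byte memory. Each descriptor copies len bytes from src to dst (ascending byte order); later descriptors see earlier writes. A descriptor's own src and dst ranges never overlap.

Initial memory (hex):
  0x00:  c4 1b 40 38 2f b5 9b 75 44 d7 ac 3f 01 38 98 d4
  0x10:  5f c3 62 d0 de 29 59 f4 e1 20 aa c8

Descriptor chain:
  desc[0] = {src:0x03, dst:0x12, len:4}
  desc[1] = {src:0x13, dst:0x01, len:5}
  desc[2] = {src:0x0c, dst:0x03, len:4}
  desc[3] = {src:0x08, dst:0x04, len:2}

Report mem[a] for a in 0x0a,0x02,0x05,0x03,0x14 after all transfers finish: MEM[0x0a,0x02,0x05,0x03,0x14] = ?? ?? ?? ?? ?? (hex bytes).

MEM[0x0a,0x02,0x05,0x03,0x14] = ac b5 d7 01 b5

  after D0: wrote 4B at 0x12 = 382fb59b
  after D1: wrote 5B at 0x01 = 2fb59b59f4
  after D2: wrote 4B at 0x03 = 013898d4
  after D3: wrote 2B at 0x04 = 44d7
query mem[0x0a]=0xac, mem[0x02]=0xb5, mem[0x05]=0xd7, mem[0x03]=0x01, mem[0x14]=0xb5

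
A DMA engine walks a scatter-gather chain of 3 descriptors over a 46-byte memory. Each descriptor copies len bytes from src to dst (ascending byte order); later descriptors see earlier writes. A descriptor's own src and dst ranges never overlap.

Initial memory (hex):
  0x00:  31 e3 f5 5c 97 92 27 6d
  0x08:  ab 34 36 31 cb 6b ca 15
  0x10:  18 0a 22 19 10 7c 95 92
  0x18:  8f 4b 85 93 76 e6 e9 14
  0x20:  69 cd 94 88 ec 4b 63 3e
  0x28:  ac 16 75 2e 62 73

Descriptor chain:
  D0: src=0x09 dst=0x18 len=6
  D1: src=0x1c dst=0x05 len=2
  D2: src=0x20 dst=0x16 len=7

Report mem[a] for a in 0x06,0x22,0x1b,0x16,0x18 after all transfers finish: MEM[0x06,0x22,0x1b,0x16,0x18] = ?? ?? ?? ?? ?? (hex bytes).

D0: mem[0x18..0x1d] <- [34 36 31 cb 6b ca]
D1: mem[0x05..0x06] <- [6b ca]
D2: mem[0x16..0x1c] <- [69 cd 94 88 ec 4b 63]
query mem[0x06]=0xca, mem[0x22]=0x94, mem[0x1b]=0x4b, mem[0x16]=0x69, mem[0x18]=0x94

MEM[0x06,0x22,0x1b,0x16,0x18] = ca 94 4b 69 94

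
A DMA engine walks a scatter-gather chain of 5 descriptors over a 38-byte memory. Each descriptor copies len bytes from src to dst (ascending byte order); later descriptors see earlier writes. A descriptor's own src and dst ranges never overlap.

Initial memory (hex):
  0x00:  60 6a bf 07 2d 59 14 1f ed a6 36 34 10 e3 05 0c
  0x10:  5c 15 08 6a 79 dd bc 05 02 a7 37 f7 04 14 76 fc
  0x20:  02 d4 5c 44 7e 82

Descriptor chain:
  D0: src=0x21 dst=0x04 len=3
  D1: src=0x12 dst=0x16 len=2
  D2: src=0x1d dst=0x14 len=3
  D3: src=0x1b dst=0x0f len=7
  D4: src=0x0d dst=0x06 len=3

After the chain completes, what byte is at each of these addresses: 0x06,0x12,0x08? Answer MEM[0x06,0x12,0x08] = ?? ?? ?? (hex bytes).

D0: mem[0x04..0x06] <- [d4 5c 44]
D1: mem[0x16..0x17] <- [08 6a]
D2: mem[0x14..0x16] <- [14 76 fc]
D3: mem[0x0f..0x15] <- [f7 04 14 76 fc 02 d4]
D4: mem[0x06..0x08] <- [e3 05 f7]
query mem[0x06]=0xe3, mem[0x12]=0x76, mem[0x08]=0xf7

MEM[0x06,0x12,0x08] = e3 76 f7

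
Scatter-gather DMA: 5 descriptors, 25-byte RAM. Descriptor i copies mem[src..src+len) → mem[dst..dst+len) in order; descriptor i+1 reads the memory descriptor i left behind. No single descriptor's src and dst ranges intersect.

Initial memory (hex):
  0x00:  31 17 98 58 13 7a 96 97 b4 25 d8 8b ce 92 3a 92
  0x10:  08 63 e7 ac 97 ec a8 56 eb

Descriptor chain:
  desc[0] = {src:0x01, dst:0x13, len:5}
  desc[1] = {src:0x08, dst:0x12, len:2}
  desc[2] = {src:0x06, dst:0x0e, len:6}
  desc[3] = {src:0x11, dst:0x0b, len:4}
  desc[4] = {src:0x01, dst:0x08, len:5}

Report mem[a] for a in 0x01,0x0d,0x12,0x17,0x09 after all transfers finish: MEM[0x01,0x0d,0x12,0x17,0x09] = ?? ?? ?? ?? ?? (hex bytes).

[0] 0x01->0x13 len=5 : 17 98 58 13 7a
[1] 0x08->0x12 len=2 : b4 25
[2] 0x06->0x0e len=6 : 96 97 b4 25 d8 8b
[3] 0x11->0x0b len=4 : 25 d8 8b 98
[4] 0x01->0x08 len=5 : 17 98 58 13 7a
query mem[0x01]=0x17, mem[0x0d]=0x8b, mem[0x12]=0xd8, mem[0x17]=0x7a, mem[0x09]=0x98

MEM[0x01,0x0d,0x12,0x17,0x09] = 17 8b d8 7a 98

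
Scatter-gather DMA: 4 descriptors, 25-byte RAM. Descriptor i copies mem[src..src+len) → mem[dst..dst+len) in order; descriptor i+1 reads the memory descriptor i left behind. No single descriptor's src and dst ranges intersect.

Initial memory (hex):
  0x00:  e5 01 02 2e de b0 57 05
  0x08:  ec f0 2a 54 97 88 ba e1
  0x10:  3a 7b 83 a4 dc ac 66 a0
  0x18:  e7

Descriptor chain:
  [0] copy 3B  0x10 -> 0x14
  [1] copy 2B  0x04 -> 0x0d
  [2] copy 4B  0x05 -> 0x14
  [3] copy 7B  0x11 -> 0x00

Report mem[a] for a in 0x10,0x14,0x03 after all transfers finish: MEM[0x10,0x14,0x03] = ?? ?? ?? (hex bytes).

MEM[0x10,0x14,0x03] = 3a b0 b0

#0 dst[0x14+3] := {0x3a,0x7b,0x83}
#1 dst[0x0d+2] := {0xde,0xb0}
#2 dst[0x14+4] := {0xb0,0x57,0x05,0xec}
#3 dst[0x00+7] := {0x7b,0x83,0xa4,0xb0,0x57,0x05,0xec}
query mem[0x10]=0x3a, mem[0x14]=0xb0, mem[0x03]=0xb0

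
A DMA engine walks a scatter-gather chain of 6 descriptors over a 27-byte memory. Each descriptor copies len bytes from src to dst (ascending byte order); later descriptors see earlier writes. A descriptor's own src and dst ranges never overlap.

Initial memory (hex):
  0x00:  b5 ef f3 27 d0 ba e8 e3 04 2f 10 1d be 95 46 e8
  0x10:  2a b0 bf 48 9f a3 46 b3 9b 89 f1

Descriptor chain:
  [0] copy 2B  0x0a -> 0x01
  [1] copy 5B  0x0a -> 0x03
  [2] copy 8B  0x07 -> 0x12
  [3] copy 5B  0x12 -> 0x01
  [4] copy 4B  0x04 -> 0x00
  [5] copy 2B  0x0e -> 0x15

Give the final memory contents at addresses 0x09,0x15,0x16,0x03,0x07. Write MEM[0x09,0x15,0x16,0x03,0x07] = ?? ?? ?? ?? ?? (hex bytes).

MEM[0x09,0x15,0x16,0x03,0x07] = 2f 46 e8 46 46

[0] 0x0a->0x01 len=2 : 10 1d
[1] 0x0a->0x03 len=5 : 10 1d be 95 46
[2] 0x07->0x12 len=8 : 46 04 2f 10 1d be 95 46
[3] 0x12->0x01 len=5 : 46 04 2f 10 1d
[4] 0x04->0x00 len=4 : 10 1d 95 46
[5] 0x0e->0x15 len=2 : 46 e8
query mem[0x09]=0x2f, mem[0x15]=0x46, mem[0x16]=0xe8, mem[0x03]=0x46, mem[0x07]=0x46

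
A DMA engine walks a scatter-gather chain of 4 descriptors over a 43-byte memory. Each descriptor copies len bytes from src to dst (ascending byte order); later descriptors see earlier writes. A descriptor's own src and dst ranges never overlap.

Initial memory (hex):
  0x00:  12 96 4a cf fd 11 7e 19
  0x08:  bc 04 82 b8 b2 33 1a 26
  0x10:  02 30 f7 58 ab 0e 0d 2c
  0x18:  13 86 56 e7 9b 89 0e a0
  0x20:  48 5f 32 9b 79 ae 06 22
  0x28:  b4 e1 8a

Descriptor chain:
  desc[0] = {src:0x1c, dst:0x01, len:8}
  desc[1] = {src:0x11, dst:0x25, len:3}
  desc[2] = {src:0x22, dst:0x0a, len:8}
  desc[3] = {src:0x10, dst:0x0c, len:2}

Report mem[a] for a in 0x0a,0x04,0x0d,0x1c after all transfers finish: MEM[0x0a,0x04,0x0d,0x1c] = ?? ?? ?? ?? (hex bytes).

MEM[0x0a,0x04,0x0d,0x1c] = 32 a0 e1 9b

D0: mem[0x01..0x08] <- [9b 89 0e a0 48 5f 32 9b]
D1: mem[0x25..0x27] <- [30 f7 58]
D2: mem[0x0a..0x11] <- [32 9b 79 30 f7 58 b4 e1]
D3: mem[0x0c..0x0d] <- [b4 e1]
query mem[0x0a]=0x32, mem[0x04]=0xa0, mem[0x0d]=0xe1, mem[0x1c]=0x9b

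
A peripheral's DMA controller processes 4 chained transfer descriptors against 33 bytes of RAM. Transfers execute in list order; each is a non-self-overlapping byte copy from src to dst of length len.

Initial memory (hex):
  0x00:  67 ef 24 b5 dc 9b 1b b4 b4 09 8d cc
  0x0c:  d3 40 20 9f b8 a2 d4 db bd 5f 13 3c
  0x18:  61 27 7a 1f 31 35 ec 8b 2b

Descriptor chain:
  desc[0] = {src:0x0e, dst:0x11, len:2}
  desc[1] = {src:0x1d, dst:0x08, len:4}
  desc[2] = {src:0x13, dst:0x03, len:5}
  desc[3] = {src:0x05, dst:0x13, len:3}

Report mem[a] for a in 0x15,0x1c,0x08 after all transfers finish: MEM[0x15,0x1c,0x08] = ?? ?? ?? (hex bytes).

MEM[0x15,0x1c,0x08] = 3c 31 35

#0 dst[0x11+2] := {0x20,0x9f}
#1 dst[0x08+4] := {0x35,0xec,0x8b,0x2b}
#2 dst[0x03+5] := {0xdb,0xbd,0x5f,0x13,0x3c}
#3 dst[0x13+3] := {0x5f,0x13,0x3c}
query mem[0x15]=0x3c, mem[0x1c]=0x31, mem[0x08]=0x35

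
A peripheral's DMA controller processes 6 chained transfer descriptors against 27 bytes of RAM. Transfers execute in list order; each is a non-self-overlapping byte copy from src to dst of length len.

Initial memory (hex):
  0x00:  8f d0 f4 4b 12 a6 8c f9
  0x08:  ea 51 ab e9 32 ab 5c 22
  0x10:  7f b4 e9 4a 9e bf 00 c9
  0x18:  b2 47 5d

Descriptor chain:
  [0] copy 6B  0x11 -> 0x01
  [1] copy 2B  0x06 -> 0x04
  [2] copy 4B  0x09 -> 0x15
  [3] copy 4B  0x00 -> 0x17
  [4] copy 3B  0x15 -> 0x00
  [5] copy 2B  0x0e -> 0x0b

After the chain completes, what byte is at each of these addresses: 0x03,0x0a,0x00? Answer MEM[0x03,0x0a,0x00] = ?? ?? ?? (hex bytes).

MEM[0x03,0x0a,0x00] = 4a ab 51

#0 dst[0x01+6] := {0xb4,0xe9,0x4a,0x9e,0xbf,0x00}
#1 dst[0x04+2] := {0x00,0xf9}
#2 dst[0x15+4] := {0x51,0xab,0xe9,0x32}
#3 dst[0x17+4] := {0x8f,0xb4,0xe9,0x4a}
#4 dst[0x00+3] := {0x51,0xab,0x8f}
#5 dst[0x0b+2] := {0x5c,0x22}
query mem[0x03]=0x4a, mem[0x0a]=0xab, mem[0x00]=0x51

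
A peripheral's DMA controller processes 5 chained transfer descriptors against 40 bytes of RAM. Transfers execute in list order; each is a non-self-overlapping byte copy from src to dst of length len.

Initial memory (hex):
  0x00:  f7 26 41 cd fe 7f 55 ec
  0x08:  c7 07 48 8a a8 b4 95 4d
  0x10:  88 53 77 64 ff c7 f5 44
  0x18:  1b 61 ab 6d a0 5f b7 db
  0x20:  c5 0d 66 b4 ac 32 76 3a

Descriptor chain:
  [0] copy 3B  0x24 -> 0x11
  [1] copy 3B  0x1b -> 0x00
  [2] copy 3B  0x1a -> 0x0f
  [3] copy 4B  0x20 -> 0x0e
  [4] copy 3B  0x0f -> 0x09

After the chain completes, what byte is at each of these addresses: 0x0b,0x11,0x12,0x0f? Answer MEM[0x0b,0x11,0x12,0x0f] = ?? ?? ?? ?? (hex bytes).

MEM[0x0b,0x11,0x12,0x0f] = b4 b4 32 0d

  after D0: wrote 3B at 0x11 = ac3276
  after D1: wrote 3B at 0x00 = 6da05f
  after D2: wrote 3B at 0x0f = ab6da0
  after D3: wrote 4B at 0x0e = c50d66b4
  after D4: wrote 3B at 0x09 = 0d66b4
query mem[0x0b]=0xb4, mem[0x11]=0xb4, mem[0x12]=0x32, mem[0x0f]=0x0d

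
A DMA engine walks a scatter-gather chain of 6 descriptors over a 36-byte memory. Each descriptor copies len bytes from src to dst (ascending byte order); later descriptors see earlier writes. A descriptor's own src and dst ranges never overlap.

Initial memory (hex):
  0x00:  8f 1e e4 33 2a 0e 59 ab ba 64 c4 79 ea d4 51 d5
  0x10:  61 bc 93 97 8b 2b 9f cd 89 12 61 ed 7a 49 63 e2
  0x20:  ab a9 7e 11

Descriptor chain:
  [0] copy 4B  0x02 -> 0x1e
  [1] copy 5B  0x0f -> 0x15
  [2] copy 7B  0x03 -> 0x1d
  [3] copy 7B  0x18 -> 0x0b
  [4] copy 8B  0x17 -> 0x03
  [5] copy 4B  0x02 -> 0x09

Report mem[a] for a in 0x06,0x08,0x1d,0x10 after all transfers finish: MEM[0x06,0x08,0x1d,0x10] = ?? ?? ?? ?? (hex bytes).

  after D0: wrote 4B at 0x1e = e4332a0e
  after D1: wrote 5B at 0x15 = d561bc9397
  after D2: wrote 7B at 0x1d = 332a0e59abba64
  after D3: wrote 7B at 0x0b = 939761ed7a332a
  after D4: wrote 8B at 0x03 = bc939761ed7a332a
  after D5: wrote 4B at 0x09 = e4bc9397
query mem[0x06]=0x61, mem[0x08]=0x7a, mem[0x1d]=0x33, mem[0x10]=0x33

MEM[0x06,0x08,0x1d,0x10] = 61 7a 33 33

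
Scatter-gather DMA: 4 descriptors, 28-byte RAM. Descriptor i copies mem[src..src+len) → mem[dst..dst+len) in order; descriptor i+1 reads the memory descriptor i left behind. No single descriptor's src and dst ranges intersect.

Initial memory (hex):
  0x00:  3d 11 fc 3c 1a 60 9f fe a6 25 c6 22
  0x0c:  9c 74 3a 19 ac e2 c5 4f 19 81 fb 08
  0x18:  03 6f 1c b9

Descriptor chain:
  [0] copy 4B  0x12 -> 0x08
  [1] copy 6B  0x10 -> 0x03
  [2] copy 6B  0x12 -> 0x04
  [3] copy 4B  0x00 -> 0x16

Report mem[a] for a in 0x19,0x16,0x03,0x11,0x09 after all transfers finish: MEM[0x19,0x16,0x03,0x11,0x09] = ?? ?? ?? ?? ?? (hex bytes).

MEM[0x19,0x16,0x03,0x11,0x09] = ac 3d ac e2 08

  after D0: wrote 4B at 0x08 = c54f1981
  after D1: wrote 6B at 0x03 = ace2c54f1981
  after D2: wrote 6B at 0x04 = c54f1981fb08
  after D3: wrote 4B at 0x16 = 3d11fcac
query mem[0x19]=0xac, mem[0x16]=0x3d, mem[0x03]=0xac, mem[0x11]=0xe2, mem[0x09]=0x08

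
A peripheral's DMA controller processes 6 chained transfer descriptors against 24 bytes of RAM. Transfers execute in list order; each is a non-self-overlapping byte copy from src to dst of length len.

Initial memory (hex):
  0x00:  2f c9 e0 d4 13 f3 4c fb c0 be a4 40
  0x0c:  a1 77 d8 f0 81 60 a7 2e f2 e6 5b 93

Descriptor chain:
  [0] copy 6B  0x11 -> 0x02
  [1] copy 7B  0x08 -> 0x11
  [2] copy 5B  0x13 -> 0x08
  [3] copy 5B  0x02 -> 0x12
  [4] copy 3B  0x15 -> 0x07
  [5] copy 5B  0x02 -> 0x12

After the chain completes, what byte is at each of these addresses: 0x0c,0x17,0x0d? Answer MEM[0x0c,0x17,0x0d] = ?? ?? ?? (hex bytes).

#0 dst[0x02+6] := {0x60,0xa7,0x2e,0xf2,0xe6,0x5b}
#1 dst[0x11+7] := {0xc0,0xbe,0xa4,0x40,0xa1,0x77,0xd8}
#2 dst[0x08+5] := {0xa4,0x40,0xa1,0x77,0xd8}
#3 dst[0x12+5] := {0x60,0xa7,0x2e,0xf2,0xe6}
#4 dst[0x07+3] := {0xf2,0xe6,0xd8}
#5 dst[0x12+5] := {0x60,0xa7,0x2e,0xf2,0xe6}
query mem[0x0c]=0xd8, mem[0x17]=0xd8, mem[0x0d]=0x77

MEM[0x0c,0x17,0x0d] = d8 d8 77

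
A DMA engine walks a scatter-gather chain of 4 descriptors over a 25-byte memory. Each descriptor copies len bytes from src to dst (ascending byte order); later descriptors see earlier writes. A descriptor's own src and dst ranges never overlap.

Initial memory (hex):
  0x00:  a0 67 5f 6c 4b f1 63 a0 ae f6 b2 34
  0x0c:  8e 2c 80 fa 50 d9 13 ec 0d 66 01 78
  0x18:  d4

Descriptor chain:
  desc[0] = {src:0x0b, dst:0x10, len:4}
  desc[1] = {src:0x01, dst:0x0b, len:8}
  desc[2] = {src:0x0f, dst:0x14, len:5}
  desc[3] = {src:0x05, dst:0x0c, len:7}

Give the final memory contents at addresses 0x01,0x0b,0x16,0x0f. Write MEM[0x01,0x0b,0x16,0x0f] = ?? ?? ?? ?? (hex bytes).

  after D0: wrote 4B at 0x10 = 348e2c80
  after D1: wrote 8B at 0x0b = 675f6c4bf163a0ae
  after D2: wrote 5B at 0x14 = f163a0ae80
  after D3: wrote 7B at 0x0c = f163a0aef6b267
query mem[0x01]=0x67, mem[0x0b]=0x67, mem[0x16]=0xa0, mem[0x0f]=0xae

MEM[0x01,0x0b,0x16,0x0f] = 67 67 a0 ae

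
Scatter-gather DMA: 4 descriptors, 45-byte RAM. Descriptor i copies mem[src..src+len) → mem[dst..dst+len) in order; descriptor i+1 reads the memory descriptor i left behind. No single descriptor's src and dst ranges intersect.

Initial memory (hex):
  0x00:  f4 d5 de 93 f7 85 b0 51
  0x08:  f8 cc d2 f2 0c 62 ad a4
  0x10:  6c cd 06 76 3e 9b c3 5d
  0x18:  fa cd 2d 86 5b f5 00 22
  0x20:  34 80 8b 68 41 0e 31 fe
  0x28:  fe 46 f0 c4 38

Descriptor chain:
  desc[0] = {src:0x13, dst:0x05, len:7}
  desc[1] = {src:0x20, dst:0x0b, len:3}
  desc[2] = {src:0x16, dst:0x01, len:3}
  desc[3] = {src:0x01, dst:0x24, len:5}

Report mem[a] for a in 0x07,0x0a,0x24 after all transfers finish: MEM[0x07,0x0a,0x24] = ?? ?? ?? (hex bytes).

MEM[0x07,0x0a,0x24] = 9b fa c3

  after D0: wrote 7B at 0x05 = 763e9bc35dfacd
  after D1: wrote 3B at 0x0b = 34808b
  after D2: wrote 3B at 0x01 = c35dfa
  after D3: wrote 5B at 0x24 = c35dfaf776
query mem[0x07]=0x9b, mem[0x0a]=0xfa, mem[0x24]=0xc3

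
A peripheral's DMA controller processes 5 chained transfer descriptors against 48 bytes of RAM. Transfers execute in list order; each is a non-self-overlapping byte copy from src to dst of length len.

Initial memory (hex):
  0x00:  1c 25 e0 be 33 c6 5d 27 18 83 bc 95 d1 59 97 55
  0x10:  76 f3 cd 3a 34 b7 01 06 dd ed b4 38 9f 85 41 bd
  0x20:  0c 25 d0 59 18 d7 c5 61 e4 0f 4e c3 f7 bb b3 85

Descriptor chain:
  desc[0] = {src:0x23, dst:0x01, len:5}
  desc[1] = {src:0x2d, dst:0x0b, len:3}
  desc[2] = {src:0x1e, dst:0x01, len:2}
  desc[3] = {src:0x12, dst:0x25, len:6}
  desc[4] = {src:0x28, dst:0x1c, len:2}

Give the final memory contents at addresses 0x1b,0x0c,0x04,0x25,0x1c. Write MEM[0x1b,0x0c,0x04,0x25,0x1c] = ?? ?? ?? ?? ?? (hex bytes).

MEM[0x1b,0x0c,0x04,0x25,0x1c] = 38 b3 c5 cd b7

[0] 0x23->0x01 len=5 : 59 18 d7 c5 61
[1] 0x2d->0x0b len=3 : bb b3 85
[2] 0x1e->0x01 len=2 : 41 bd
[3] 0x12->0x25 len=6 : cd 3a 34 b7 01 06
[4] 0x28->0x1c len=2 : b7 01
query mem[0x1b]=0x38, mem[0x0c]=0xb3, mem[0x04]=0xc5, mem[0x25]=0xcd, mem[0x1c]=0xb7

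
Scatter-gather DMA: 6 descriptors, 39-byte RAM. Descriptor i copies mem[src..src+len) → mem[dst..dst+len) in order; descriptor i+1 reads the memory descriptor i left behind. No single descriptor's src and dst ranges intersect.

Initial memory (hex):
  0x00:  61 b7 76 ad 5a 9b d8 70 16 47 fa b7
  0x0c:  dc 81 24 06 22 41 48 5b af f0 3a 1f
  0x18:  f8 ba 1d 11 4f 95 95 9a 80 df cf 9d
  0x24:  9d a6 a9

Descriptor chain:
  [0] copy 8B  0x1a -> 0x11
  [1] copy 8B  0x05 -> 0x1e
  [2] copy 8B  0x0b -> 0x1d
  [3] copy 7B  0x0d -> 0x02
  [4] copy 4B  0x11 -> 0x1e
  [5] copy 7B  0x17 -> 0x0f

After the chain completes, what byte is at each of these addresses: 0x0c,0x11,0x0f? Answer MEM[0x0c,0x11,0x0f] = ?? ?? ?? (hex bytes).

[0] 0x1a->0x11 len=8 : 1d 11 4f 95 95 9a 80 df
[1] 0x05->0x1e len=8 : 9b d8 70 16 47 fa b7 dc
[2] 0x0b->0x1d len=8 : b7 dc 81 24 06 22 1d 11
[3] 0x0d->0x02 len=7 : 81 24 06 22 1d 11 4f
[4] 0x11->0x1e len=4 : 1d 11 4f 95
[5] 0x17->0x0f len=7 : 80 df ba 1d 11 4f b7
query mem[0x0c]=0xdc, mem[0x11]=0xba, mem[0x0f]=0x80

MEM[0x0c,0x11,0x0f] = dc ba 80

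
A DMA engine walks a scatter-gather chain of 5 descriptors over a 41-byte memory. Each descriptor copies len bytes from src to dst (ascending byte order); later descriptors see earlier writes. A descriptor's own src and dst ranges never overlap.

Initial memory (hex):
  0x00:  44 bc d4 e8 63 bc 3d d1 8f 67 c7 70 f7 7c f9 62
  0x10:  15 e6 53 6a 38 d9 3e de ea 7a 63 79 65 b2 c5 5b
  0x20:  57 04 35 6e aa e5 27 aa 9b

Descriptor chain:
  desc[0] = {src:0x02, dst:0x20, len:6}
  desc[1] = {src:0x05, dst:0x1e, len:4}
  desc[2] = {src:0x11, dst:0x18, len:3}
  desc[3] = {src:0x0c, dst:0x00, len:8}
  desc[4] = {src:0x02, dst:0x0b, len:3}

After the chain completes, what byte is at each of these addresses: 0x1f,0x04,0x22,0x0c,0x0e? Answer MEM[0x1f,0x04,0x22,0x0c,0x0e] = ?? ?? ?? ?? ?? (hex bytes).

  after D0: wrote 6B at 0x20 = d4e863bc3dd1
  after D1: wrote 4B at 0x1e = bc3dd18f
  after D2: wrote 3B at 0x18 = e6536a
  after D3: wrote 8B at 0x00 = f77cf96215e6536a
  after D4: wrote 3B at 0x0b = f96215
query mem[0x1f]=0x3d, mem[0x04]=0x15, mem[0x22]=0x63, mem[0x0c]=0x62, mem[0x0e]=0xf9

MEM[0x1f,0x04,0x22,0x0c,0x0e] = 3d 15 63 62 f9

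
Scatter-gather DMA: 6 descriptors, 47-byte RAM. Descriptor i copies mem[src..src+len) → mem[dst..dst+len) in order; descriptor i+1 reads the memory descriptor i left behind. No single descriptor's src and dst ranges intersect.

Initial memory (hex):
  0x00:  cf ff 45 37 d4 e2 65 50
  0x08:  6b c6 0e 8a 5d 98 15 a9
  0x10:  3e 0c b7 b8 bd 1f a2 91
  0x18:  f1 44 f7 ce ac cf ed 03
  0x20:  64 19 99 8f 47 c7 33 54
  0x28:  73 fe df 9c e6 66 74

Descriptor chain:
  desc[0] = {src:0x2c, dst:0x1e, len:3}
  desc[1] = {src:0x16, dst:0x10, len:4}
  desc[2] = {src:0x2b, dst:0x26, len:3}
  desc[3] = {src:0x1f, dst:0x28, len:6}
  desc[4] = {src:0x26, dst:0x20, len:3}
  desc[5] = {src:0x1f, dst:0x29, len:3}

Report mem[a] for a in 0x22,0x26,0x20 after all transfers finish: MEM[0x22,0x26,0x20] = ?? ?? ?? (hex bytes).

#0 dst[0x1e+3] := {0xe6,0x66,0x74}
#1 dst[0x10+4] := {0xa2,0x91,0xf1,0x44}
#2 dst[0x26+3] := {0x9c,0xe6,0x66}
#3 dst[0x28+6] := {0x66,0x74,0x19,0x99,0x8f,0x47}
#4 dst[0x20+3] := {0x9c,0xe6,0x66}
#5 dst[0x29+3] := {0x66,0x9c,0xe6}
query mem[0x22]=0x66, mem[0x26]=0x9c, mem[0x20]=0x9c

MEM[0x22,0x26,0x20] = 66 9c 9c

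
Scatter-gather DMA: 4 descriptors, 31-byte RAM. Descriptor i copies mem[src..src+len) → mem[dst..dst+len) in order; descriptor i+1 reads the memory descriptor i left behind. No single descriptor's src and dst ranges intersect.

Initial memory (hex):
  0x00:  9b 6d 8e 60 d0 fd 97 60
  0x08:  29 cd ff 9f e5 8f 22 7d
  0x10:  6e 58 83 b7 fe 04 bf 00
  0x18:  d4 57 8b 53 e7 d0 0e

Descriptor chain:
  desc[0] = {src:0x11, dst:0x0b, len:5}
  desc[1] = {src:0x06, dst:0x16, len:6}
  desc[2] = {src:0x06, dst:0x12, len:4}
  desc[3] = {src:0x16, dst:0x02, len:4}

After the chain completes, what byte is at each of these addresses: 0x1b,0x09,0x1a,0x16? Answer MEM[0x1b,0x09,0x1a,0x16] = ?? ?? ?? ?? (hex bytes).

MEM[0x1b,0x09,0x1a,0x16] = 58 cd ff 97

[0] 0x11->0x0b len=5 : 58 83 b7 fe 04
[1] 0x06->0x16 len=6 : 97 60 29 cd ff 58
[2] 0x06->0x12 len=4 : 97 60 29 cd
[3] 0x16->0x02 len=4 : 97 60 29 cd
query mem[0x1b]=0x58, mem[0x09]=0xcd, mem[0x1a]=0xff, mem[0x16]=0x97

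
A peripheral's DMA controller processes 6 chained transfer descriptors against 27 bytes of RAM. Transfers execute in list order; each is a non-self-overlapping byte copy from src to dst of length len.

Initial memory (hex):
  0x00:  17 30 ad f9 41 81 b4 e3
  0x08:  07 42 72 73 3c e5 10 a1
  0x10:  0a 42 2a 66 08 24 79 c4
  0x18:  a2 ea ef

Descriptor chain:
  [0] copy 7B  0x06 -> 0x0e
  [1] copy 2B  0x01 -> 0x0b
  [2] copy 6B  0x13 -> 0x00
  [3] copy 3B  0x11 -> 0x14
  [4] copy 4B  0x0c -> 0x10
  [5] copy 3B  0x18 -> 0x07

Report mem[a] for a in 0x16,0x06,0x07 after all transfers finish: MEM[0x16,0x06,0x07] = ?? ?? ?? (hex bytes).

MEM[0x16,0x06,0x07] = 73 b4 a2

D0: mem[0x0e..0x14] <- [b4 e3 07 42 72 73 3c]
D1: mem[0x0b..0x0c] <- [30 ad]
D2: mem[0x00..0x05] <- [73 3c 24 79 c4 a2]
D3: mem[0x14..0x16] <- [42 72 73]
D4: mem[0x10..0x13] <- [ad e5 b4 e3]
D5: mem[0x07..0x09] <- [a2 ea ef]
query mem[0x16]=0x73, mem[0x06]=0xb4, mem[0x07]=0xa2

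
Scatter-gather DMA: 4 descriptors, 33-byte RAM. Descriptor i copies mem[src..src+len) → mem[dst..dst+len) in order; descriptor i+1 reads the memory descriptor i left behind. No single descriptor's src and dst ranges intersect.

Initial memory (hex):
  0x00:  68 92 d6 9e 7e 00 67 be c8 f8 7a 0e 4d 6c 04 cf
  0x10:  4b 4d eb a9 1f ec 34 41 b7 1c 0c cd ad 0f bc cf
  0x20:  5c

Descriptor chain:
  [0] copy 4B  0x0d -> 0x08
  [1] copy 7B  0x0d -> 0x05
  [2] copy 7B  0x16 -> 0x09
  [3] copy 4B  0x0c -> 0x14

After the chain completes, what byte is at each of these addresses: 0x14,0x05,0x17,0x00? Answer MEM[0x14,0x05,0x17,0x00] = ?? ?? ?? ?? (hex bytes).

MEM[0x14,0x05,0x17,0x00] = 1c 6c ad 68

[0] 0x0d->0x08 len=4 : 6c 04 cf 4b
[1] 0x0d->0x05 len=7 : 6c 04 cf 4b 4d eb a9
[2] 0x16->0x09 len=7 : 34 41 b7 1c 0c cd ad
[3] 0x0c->0x14 len=4 : 1c 0c cd ad
query mem[0x14]=0x1c, mem[0x05]=0x6c, mem[0x17]=0xad, mem[0x00]=0x68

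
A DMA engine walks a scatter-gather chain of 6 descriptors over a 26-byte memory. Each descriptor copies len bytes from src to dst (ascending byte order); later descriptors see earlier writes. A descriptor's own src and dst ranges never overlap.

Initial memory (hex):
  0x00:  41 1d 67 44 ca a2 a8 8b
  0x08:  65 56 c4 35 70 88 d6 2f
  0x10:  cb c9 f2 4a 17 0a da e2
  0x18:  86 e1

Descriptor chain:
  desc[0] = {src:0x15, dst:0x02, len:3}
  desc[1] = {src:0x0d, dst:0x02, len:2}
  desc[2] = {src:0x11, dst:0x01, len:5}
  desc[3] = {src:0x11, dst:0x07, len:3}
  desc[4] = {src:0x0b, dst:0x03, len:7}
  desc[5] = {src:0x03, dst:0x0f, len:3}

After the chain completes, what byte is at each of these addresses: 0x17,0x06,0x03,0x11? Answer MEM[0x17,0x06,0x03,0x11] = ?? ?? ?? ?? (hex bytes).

D0: mem[0x02..0x04] <- [0a da e2]
D1: mem[0x02..0x03] <- [88 d6]
D2: mem[0x01..0x05] <- [c9 f2 4a 17 0a]
D3: mem[0x07..0x09] <- [c9 f2 4a]
D4: mem[0x03..0x09] <- [35 70 88 d6 2f cb c9]
D5: mem[0x0f..0x11] <- [35 70 88]
query mem[0x17]=0xe2, mem[0x06]=0xd6, mem[0x03]=0x35, mem[0x11]=0x88

MEM[0x17,0x06,0x03,0x11] = e2 d6 35 88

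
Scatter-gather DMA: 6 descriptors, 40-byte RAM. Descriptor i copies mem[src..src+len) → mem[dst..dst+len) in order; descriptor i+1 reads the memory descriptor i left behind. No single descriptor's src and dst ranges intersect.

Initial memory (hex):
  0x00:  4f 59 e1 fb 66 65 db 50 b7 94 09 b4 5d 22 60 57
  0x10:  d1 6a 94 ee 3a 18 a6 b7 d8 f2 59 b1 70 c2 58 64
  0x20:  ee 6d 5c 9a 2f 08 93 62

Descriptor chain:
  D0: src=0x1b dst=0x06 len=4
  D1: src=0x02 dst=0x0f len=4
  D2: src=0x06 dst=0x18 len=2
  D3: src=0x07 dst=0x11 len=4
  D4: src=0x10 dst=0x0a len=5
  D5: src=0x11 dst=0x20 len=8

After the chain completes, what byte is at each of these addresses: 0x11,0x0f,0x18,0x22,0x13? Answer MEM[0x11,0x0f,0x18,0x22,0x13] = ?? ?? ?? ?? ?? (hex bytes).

MEM[0x11,0x0f,0x18,0x22,0x13] = 70 e1 b1 58 58

  after D0: wrote 4B at 0x06 = b170c258
  after D1: wrote 4B at 0x0f = e1fb6665
  after D2: wrote 2B at 0x18 = b170
  after D3: wrote 4B at 0x11 = 70c25809
  after D4: wrote 5B at 0x0a = fb70c25809
  after D5: wrote 8B at 0x20 = 70c2580918a6b7b1
query mem[0x11]=0x70, mem[0x0f]=0xe1, mem[0x18]=0xb1, mem[0x22]=0x58, mem[0x13]=0x58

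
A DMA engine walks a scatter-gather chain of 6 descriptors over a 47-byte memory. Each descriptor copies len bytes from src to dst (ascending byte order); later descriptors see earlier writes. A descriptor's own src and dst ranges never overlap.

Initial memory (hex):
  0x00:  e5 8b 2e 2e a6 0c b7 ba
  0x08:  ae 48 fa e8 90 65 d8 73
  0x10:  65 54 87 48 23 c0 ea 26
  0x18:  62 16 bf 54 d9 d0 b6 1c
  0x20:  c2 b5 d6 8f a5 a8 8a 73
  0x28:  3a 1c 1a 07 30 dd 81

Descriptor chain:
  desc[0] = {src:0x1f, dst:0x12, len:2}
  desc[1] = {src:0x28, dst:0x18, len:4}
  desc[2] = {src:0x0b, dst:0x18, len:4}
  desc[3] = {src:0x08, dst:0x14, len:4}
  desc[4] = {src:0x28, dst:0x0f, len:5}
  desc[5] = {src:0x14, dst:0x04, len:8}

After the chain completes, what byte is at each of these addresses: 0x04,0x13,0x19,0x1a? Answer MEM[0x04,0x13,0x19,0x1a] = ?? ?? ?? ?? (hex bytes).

D0: mem[0x12..0x13] <- [1c c2]
D1: mem[0x18..0x1b] <- [3a 1c 1a 07]
D2: mem[0x18..0x1b] <- [e8 90 65 d8]
D3: mem[0x14..0x17] <- [ae 48 fa e8]
D4: mem[0x0f..0x13] <- [3a 1c 1a 07 30]
D5: mem[0x04..0x0b] <- [ae 48 fa e8 e8 90 65 d8]
query mem[0x04]=0xae, mem[0x13]=0x30, mem[0x19]=0x90, mem[0x1a]=0x65

MEM[0x04,0x13,0x19,0x1a] = ae 30 90 65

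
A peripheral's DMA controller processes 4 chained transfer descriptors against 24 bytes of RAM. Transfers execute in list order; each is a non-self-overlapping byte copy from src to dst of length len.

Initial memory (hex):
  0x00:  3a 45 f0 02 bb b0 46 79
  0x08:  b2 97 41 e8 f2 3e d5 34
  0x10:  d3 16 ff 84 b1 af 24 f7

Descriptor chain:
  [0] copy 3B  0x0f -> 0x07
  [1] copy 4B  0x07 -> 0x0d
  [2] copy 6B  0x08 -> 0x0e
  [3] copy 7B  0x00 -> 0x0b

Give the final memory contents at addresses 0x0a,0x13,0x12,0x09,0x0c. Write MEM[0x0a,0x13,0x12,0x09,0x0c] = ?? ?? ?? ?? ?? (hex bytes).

MEM[0x0a,0x13,0x12,0x09,0x0c] = 41 34 f2 16 45

#0 dst[0x07+3] := {0x34,0xd3,0x16}
#1 dst[0x0d+4] := {0x34,0xd3,0x16,0x41}
#2 dst[0x0e+6] := {0xd3,0x16,0x41,0xe8,0xf2,0x34}
#3 dst[0x0b+7] := {0x3a,0x45,0xf0,0x02,0xbb,0xb0,0x46}
query mem[0x0a]=0x41, mem[0x13]=0x34, mem[0x12]=0xf2, mem[0x09]=0x16, mem[0x0c]=0x45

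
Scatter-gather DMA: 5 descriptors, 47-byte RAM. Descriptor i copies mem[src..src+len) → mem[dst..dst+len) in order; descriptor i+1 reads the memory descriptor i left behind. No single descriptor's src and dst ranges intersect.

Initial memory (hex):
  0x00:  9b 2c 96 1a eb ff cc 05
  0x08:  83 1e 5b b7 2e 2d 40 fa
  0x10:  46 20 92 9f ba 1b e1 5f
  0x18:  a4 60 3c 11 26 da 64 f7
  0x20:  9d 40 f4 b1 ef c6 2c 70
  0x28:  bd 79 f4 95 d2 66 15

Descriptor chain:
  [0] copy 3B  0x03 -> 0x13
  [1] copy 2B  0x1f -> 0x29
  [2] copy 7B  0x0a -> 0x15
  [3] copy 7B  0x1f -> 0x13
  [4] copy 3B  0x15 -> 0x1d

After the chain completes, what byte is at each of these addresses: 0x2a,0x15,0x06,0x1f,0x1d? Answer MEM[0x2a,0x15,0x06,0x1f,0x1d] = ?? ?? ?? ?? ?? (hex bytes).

D0: mem[0x13..0x15] <- [1a eb ff]
D1: mem[0x29..0x2a] <- [f7 9d]
D2: mem[0x15..0x1b] <- [5b b7 2e 2d 40 fa 46]
D3: mem[0x13..0x19] <- [f7 9d 40 f4 b1 ef c6]
D4: mem[0x1d..0x1f] <- [40 f4 b1]
query mem[0x2a]=0x9d, mem[0x15]=0x40, mem[0x06]=0xcc, mem[0x1f]=0xb1, mem[0x1d]=0x40

MEM[0x2a,0x15,0x06,0x1f,0x1d] = 9d 40 cc b1 40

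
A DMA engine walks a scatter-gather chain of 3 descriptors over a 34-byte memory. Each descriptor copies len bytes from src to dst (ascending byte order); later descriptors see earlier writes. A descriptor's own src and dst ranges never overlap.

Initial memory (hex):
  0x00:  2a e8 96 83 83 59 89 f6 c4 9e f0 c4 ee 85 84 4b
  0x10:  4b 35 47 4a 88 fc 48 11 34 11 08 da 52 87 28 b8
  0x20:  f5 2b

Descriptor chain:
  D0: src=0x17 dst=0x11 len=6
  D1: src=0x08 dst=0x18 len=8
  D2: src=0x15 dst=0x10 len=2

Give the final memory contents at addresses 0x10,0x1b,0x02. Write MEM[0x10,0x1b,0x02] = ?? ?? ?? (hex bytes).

D0: mem[0x11..0x16] <- [11 34 11 08 da 52]
D1: mem[0x18..0x1f] <- [c4 9e f0 c4 ee 85 84 4b]
D2: mem[0x10..0x11] <- [da 52]
query mem[0x10]=0xda, mem[0x1b]=0xc4, mem[0x02]=0x96

MEM[0x10,0x1b,0x02] = da c4 96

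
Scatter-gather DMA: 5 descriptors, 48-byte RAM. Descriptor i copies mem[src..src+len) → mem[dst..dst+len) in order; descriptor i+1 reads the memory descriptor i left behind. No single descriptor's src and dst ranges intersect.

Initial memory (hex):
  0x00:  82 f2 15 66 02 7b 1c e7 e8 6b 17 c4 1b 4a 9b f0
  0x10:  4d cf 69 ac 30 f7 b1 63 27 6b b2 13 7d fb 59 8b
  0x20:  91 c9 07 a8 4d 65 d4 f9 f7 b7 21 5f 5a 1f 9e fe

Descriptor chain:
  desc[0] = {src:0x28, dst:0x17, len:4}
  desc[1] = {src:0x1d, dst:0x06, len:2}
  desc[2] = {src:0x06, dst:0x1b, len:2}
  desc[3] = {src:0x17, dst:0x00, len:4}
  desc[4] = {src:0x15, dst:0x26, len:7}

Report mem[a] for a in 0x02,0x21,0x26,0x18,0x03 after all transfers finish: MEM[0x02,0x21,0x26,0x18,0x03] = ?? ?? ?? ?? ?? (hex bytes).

#0 dst[0x17+4] := {0xf7,0xb7,0x21,0x5f}
#1 dst[0x06+2] := {0xfb,0x59}
#2 dst[0x1b+2] := {0xfb,0x59}
#3 dst[0x00+4] := {0xf7,0xb7,0x21,0x5f}
#4 dst[0x26+7] := {0xf7,0xb1,0xf7,0xb7,0x21,0x5f,0xfb}
query mem[0x02]=0x21, mem[0x21]=0xc9, mem[0x26]=0xf7, mem[0x18]=0xb7, mem[0x03]=0x5f

MEM[0x02,0x21,0x26,0x18,0x03] = 21 c9 f7 b7 5f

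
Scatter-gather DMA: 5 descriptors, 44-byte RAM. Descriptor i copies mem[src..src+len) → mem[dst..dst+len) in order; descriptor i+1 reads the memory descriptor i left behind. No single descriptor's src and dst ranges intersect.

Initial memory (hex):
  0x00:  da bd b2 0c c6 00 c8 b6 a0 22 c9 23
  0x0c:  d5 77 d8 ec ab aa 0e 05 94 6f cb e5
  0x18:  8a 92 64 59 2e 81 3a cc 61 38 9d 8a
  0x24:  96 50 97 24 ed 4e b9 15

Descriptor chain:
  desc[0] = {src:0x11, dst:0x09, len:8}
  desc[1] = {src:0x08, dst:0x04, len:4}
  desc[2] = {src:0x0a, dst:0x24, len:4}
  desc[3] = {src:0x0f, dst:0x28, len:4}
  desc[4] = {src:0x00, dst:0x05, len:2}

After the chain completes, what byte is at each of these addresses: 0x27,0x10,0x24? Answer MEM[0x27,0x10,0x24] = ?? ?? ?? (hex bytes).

MEM[0x27,0x10,0x24] = 6f 8a 0e

D0: mem[0x09..0x10] <- [aa 0e 05 94 6f cb e5 8a]
D1: mem[0x04..0x07] <- [a0 aa 0e 05]
D2: mem[0x24..0x27] <- [0e 05 94 6f]
D3: mem[0x28..0x2b] <- [e5 8a aa 0e]
D4: mem[0x05..0x06] <- [da bd]
query mem[0x27]=0x6f, mem[0x10]=0x8a, mem[0x24]=0x0e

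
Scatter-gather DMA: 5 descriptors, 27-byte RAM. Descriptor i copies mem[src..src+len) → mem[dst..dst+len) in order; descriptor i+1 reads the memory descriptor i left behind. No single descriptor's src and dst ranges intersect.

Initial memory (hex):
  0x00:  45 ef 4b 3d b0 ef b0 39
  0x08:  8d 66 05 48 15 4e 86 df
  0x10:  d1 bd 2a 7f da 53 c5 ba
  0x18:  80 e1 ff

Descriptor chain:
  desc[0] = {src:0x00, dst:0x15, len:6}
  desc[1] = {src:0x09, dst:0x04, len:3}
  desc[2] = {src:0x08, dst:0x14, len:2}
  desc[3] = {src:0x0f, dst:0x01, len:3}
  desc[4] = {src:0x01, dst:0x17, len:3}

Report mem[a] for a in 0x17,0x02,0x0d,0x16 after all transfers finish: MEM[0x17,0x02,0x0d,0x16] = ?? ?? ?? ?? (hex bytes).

MEM[0x17,0x02,0x0d,0x16] = df d1 4e ef

D0: mem[0x15..0x1a] <- [45 ef 4b 3d b0 ef]
D1: mem[0x04..0x06] <- [66 05 48]
D2: mem[0x14..0x15] <- [8d 66]
D3: mem[0x01..0x03] <- [df d1 bd]
D4: mem[0x17..0x19] <- [df d1 bd]
query mem[0x17]=0xdf, mem[0x02]=0xd1, mem[0x0d]=0x4e, mem[0x16]=0xef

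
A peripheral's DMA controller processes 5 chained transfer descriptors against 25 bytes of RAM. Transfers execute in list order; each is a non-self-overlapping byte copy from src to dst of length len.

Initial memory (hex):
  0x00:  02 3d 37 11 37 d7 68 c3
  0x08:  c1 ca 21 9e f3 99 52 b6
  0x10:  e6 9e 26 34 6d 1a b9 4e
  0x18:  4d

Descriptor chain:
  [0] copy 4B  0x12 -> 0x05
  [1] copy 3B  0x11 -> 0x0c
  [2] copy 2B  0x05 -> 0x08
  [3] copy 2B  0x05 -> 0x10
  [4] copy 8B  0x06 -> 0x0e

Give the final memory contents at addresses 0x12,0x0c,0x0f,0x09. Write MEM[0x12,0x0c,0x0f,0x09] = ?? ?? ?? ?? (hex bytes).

  after D0: wrote 4B at 0x05 = 26346d1a
  after D1: wrote 3B at 0x0c = 9e2634
  after D2: wrote 2B at 0x08 = 2634
  after D3: wrote 2B at 0x10 = 2634
  after D4: wrote 8B at 0x0e = 346d2634219e9e26
query mem[0x12]=0x21, mem[0x0c]=0x9e, mem[0x0f]=0x6d, mem[0x09]=0x34

MEM[0x12,0x0c,0x0f,0x09] = 21 9e 6d 34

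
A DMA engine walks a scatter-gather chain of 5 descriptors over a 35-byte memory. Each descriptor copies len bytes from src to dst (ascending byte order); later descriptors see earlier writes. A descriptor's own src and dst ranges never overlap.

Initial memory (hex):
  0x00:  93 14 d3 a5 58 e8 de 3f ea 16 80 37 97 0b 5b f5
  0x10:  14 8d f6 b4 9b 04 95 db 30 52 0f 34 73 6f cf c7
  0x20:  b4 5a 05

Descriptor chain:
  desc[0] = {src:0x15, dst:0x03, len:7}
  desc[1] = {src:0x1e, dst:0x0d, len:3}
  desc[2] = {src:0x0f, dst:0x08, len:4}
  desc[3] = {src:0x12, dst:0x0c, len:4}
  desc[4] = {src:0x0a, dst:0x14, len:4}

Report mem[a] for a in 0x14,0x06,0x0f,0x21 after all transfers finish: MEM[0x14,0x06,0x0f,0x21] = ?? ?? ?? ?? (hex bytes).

#0 dst[0x03+7] := {0x04,0x95,0xdb,0x30,0x52,0x0f,0x34}
#1 dst[0x0d+3] := {0xcf,0xc7,0xb4}
#2 dst[0x08+4] := {0xb4,0x14,0x8d,0xf6}
#3 dst[0x0c+4] := {0xf6,0xb4,0x9b,0x04}
#4 dst[0x14+4] := {0x8d,0xf6,0xf6,0xb4}
query mem[0x14]=0x8d, mem[0x06]=0x30, mem[0x0f]=0x04, mem[0x21]=0x5a

MEM[0x14,0x06,0x0f,0x21] = 8d 30 04 5a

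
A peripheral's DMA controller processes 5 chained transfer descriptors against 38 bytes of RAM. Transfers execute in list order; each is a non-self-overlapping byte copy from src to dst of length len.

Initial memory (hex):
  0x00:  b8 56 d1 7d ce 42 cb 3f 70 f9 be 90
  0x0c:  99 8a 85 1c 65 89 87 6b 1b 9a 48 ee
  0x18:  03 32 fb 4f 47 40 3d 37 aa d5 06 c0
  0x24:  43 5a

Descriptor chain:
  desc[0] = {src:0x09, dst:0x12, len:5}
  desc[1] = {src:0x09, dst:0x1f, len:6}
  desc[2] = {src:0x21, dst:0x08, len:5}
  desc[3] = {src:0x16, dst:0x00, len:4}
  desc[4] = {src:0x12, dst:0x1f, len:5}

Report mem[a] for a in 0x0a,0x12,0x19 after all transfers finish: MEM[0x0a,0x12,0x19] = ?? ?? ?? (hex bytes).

MEM[0x0a,0x12,0x19] = 8a f9 32

  after D0: wrote 5B at 0x12 = f9be90998a
  after D1: wrote 6B at 0x1f = f9be90998a85
  after D2: wrote 5B at 0x08 = 90998a855a
  after D3: wrote 4B at 0x00 = 8aee0332
  after D4: wrote 5B at 0x1f = f9be90998a
query mem[0x0a]=0x8a, mem[0x12]=0xf9, mem[0x19]=0x32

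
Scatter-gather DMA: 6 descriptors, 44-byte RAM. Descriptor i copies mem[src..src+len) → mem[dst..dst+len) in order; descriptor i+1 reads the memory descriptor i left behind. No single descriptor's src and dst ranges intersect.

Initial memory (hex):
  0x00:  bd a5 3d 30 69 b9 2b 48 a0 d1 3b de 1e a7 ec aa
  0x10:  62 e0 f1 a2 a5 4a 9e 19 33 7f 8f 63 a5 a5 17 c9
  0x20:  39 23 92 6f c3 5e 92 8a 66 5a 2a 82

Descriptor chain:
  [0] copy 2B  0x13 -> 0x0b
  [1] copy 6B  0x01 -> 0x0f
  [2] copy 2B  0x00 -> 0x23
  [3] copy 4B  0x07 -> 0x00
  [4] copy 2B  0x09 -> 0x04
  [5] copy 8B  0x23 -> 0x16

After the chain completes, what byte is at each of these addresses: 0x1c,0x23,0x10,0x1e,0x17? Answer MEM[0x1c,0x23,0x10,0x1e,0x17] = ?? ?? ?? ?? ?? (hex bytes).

#0 dst[0x0b+2] := {0xa2,0xa5}
#1 dst[0x0f+6] := {0xa5,0x3d,0x30,0x69,0xb9,0x2b}
#2 dst[0x23+2] := {0xbd,0xa5}
#3 dst[0x00+4] := {0x48,0xa0,0xd1,0x3b}
#4 dst[0x04+2] := {0xd1,0x3b}
#5 dst[0x16+8] := {0xbd,0xa5,0x5e,0x92,0x8a,0x66,0x5a,0x2a}
query mem[0x1c]=0x5a, mem[0x23]=0xbd, mem[0x10]=0x3d, mem[0x1e]=0x17, mem[0x17]=0xa5

MEM[0x1c,0x23,0x10,0x1e,0x17] = 5a bd 3d 17 a5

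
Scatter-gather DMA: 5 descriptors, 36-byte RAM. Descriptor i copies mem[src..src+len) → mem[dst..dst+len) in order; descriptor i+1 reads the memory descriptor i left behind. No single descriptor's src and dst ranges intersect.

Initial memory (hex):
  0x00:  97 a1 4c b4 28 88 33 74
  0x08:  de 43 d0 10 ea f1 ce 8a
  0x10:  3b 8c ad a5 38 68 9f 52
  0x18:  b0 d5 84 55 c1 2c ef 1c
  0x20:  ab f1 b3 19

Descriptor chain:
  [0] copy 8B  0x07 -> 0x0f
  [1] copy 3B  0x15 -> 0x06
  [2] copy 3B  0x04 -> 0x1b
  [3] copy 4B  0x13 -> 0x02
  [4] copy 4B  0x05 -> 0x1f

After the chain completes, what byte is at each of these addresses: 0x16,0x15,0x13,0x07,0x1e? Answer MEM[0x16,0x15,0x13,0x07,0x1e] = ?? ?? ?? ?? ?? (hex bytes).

MEM[0x16,0x15,0x13,0x07,0x1e] = ce f1 10 ce ef

  after D0: wrote 8B at 0x0f = 74de43d010eaf1ce
  after D1: wrote 3B at 0x06 = f1ce52
  after D2: wrote 3B at 0x1b = 2888f1
  after D3: wrote 4B at 0x02 = 10eaf1ce
  after D4: wrote 4B at 0x1f = cef1ce52
query mem[0x16]=0xce, mem[0x15]=0xf1, mem[0x13]=0x10, mem[0x07]=0xce, mem[0x1e]=0xef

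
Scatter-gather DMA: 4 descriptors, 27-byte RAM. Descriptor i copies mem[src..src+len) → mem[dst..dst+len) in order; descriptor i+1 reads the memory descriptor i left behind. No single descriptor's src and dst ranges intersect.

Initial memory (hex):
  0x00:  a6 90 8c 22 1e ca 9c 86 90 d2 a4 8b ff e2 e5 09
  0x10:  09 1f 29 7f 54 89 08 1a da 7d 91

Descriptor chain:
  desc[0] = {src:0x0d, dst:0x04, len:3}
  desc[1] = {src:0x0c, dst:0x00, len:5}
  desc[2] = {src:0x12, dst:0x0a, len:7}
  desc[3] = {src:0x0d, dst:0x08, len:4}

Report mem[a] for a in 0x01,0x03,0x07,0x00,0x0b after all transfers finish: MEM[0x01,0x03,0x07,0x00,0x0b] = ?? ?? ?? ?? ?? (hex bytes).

[0] 0x0d->0x04 len=3 : e2 e5 09
[1] 0x0c->0x00 len=5 : ff e2 e5 09 09
[2] 0x12->0x0a len=7 : 29 7f 54 89 08 1a da
[3] 0x0d->0x08 len=4 : 89 08 1a da
query mem[0x01]=0xe2, mem[0x03]=0x09, mem[0x07]=0x86, mem[0x00]=0xff, mem[0x0b]=0xda

MEM[0x01,0x03,0x07,0x00,0x0b] = e2 09 86 ff da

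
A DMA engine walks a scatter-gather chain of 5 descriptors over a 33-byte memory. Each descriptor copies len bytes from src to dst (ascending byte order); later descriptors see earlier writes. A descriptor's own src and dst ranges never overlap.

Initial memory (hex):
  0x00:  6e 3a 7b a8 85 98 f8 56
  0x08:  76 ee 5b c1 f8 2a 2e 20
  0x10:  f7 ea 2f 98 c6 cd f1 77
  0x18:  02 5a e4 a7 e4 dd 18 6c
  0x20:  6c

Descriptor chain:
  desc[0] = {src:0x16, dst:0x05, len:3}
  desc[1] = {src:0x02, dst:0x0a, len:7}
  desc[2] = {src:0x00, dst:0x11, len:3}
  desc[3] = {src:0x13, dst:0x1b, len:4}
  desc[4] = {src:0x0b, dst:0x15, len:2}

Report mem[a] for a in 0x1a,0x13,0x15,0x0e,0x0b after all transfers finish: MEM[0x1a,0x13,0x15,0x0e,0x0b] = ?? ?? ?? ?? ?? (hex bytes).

D0: mem[0x05..0x07] <- [f1 77 02]
D1: mem[0x0a..0x10] <- [7b a8 85 f1 77 02 76]
D2: mem[0x11..0x13] <- [6e 3a 7b]
D3: mem[0x1b..0x1e] <- [7b c6 cd f1]
D4: mem[0x15..0x16] <- [a8 85]
query mem[0x1a]=0xe4, mem[0x13]=0x7b, mem[0x15]=0xa8, mem[0x0e]=0x77, mem[0x0b]=0xa8

MEM[0x1a,0x13,0x15,0x0e,0x0b] = e4 7b a8 77 a8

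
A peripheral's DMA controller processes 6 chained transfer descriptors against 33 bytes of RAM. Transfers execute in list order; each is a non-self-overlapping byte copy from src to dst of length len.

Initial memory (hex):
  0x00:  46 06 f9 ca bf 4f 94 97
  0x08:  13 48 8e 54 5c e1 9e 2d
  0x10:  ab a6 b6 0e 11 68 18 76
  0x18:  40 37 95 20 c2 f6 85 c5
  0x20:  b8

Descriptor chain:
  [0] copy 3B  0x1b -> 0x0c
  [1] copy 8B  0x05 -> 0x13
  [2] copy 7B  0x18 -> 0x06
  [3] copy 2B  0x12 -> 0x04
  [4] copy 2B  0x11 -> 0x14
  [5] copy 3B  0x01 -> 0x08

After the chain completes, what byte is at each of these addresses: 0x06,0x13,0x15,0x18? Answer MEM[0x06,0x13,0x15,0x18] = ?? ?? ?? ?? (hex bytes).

[0] 0x1b->0x0c len=3 : 20 c2 f6
[1] 0x05->0x13 len=8 : 4f 94 97 13 48 8e 54 20
[2] 0x18->0x06 len=7 : 8e 54 20 20 c2 f6 85
[3] 0x12->0x04 len=2 : b6 4f
[4] 0x11->0x14 len=2 : a6 b6
[5] 0x01->0x08 len=3 : 06 f9 ca
query mem[0x06]=0x8e, mem[0x13]=0x4f, mem[0x15]=0xb6, mem[0x18]=0x8e

MEM[0x06,0x13,0x15,0x18] = 8e 4f b6 8e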